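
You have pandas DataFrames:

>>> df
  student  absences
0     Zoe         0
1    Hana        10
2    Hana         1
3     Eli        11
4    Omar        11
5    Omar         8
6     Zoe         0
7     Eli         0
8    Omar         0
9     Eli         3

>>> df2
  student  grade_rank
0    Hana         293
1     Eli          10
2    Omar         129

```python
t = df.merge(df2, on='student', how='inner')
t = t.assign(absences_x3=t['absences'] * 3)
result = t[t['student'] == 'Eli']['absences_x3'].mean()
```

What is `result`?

14.0

merge on 'student' (how='inner') → 8 rows:
  student  absences  grade_rank
0    Hana        10         293
1    Hana         1         293
2     Eli        11          10
3    Omar        11         129
4    Omar         8         129
5     Eli         0          10
6    Omar         0         129
7     Eli         3          10
add column absences_x3 = t['absences'] * 3:
  student  absences  grade_rank  absences_x3
0    Hana        10         293           30
1    Hana         1         293            3
2     Eli        11          10           33
3    Omar        11         129           33
4    Omar         8         129           24
5     Eli         0          10            0
6    Omar         0         129            0
7     Eli         3          10            9
filter rows where student == 'Eli':
  student  absences  grade_rank  absences_x3
2     Eli        11          10           33
5     Eli         0          10            0
7     Eli         3          10            9
mean of column 'absences_x3' → 14.0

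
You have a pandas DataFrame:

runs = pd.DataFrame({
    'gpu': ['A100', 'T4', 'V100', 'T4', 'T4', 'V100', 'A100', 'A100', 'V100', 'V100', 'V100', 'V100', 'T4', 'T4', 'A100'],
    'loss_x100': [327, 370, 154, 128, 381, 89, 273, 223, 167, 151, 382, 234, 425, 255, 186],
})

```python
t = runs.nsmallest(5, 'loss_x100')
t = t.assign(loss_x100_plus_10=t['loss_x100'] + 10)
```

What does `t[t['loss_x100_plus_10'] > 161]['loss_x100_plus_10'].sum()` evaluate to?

341

take 5 rows with smallest loss_x100:
    gpu  loss_x100
5  V100         89
3    T4        128
9  V100        151
2  V100        154
8  V100        167
add column loss_x100_plus_10 = t['loss_x100'] + 10:
    gpu  loss_x100  loss_x100_plus_10
5  V100         89                 99
3    T4        128                138
9  V100        151                161
2  V100        154                164
8  V100        167                177
filter rows where loss_x100_plus_10 > 161:
    gpu  loss_x100  loss_x100_plus_10
2  V100        154                164
8  V100        167                177
Reading off the sum of column 'loss_x100_plus_10', we get 341.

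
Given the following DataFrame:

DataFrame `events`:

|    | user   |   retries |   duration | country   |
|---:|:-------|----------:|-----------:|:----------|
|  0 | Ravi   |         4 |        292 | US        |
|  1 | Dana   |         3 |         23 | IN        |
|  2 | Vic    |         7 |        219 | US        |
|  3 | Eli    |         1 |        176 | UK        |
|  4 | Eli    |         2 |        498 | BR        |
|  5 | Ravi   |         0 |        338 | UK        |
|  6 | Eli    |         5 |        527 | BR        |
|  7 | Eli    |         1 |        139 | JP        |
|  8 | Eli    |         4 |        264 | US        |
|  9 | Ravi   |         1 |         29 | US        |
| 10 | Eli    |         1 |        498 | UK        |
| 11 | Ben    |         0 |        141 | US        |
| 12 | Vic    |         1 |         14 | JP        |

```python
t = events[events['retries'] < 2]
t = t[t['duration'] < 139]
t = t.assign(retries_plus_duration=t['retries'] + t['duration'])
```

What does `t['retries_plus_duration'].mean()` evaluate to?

22.5

filter rows where retries < 2:
    user  retries  duration country
3    Eli        1       176      UK
5   Ravi        0       338      UK
7    Eli        1       139      JP
9   Ravi        1        29      US
10   Eli        1       498      UK
11   Ben        0       141      US
12   Vic        1        14      JP
filter rows where duration < 139:
    user  retries  duration country
9   Ravi        1        29      US
12   Vic        1        14      JP
add column retries_plus_duration = t['retries'] + t['duration']:
    user  retries  duration country  retries_plus_duration
9   Ravi        1        29      US                     30
12   Vic        1        14      JP                     15
So mean() = 22.5.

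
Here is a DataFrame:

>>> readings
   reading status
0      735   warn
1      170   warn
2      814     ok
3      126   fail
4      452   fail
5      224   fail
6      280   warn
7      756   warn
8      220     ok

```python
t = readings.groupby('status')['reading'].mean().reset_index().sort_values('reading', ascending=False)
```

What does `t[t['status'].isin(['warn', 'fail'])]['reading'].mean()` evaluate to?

group by status, mean of reading:
status
fail    267.333333
ok      517.000000
warn    485.250000
Name: reading, dtype: float64
reset_index():
  status     reading
0   fail  267.333333
1     ok  517.000000
2   warn  485.250000
sort by reading descending:
  status     reading
1     ok  517.000000
2   warn  485.250000
0   fail  267.333333
filter rows where status in ['warn', 'fail']:
  status     reading
2   warn  485.250000
0   fail  267.333333

376.291666667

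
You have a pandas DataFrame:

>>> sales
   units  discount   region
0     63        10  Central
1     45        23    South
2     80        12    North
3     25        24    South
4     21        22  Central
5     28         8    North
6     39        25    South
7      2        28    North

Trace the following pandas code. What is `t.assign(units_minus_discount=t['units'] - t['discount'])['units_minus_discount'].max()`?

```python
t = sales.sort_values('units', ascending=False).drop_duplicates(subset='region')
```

sort by units descending:
   units  discount   region
2     80        12    North
0     63        10  Central
1     45        23    South
6     39        25    South
5     28         8    North
3     25        24    South
4     21        22  Central
7      2        28    North
drop duplicate region (keep=first):
   units  discount   region
2     80        12    North
0     63        10  Central
1     45        23    South
add column units_minus_discount = t['units'] - t['discount']:
   units  discount   region  units_minus_discount
2     80        12    North                    68
0     63        10  Central                    53
1     45        23    South                    22
max of column 'units_minus_discount' → 68

68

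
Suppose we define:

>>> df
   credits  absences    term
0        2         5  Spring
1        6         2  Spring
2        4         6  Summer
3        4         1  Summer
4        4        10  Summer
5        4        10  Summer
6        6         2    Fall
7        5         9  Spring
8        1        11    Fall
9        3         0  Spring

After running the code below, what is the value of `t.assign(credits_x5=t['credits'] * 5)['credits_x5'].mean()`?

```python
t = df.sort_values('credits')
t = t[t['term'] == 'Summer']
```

20.0

sort by credits:
   credits  absences    term
8        1        11    Fall
0        2         5  Spring
9        3         0  Spring
2        4         6  Summer
3        4         1  Summer
4        4        10  Summer
5        4        10  Summer
7        5         9  Spring
1        6         2  Spring
6        6         2    Fall
filter rows where term == 'Summer':
   credits  absences    term
2        4         6  Summer
3        4         1  Summer
4        4        10  Summer
5        4        10  Summer
add column credits_x5 = t['credits'] * 5:
   credits  absences    term  credits_x5
2        4         6  Summer          20
3        4         1  Summer          20
4        4        10  Summer          20
5        4        10  Summer          20
Hence 20.0.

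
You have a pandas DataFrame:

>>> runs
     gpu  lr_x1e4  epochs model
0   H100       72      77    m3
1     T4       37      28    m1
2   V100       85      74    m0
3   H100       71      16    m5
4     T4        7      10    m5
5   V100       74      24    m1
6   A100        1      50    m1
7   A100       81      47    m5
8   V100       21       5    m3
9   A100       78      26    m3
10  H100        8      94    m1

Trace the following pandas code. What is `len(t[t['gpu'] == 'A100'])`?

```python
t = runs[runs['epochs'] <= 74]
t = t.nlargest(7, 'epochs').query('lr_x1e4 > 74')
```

filter rows where epochs <= 74:
    gpu  lr_x1e4  epochs model
1    T4       37      28    m1
2  V100       85      74    m0
3  H100       71      16    m5
4    T4        7      10    m5
5  V100       74      24    m1
6  A100        1      50    m1
7  A100       81      47    m5
8  V100       21       5    m3
9  A100       78      26    m3
take 7 rows with largest epochs:
    gpu  lr_x1e4  epochs model
2  V100       85      74    m0
6  A100        1      50    m1
7  A100       81      47    m5
1    T4       37      28    m1
9  A100       78      26    m3
5  V100       74      24    m1
3  H100       71      16    m5
filter rows where lr_x1e4 > 74:
    gpu  lr_x1e4  epochs model
2  V100       85      74    m0
7  A100       81      47    m5
9  A100       78      26    m3
filter rows where gpu == 'A100':
    gpu  lr_x1e4  epochs model
7  A100       81      47    m5
9  A100       78      26    m3
The number of rows is 2.

2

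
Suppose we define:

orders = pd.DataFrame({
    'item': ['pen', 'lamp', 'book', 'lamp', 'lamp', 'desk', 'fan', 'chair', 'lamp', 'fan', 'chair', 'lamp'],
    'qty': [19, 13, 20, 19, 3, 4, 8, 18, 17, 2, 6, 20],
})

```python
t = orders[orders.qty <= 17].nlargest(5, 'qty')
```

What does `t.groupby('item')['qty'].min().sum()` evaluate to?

31

filter rows where qty <= 17:
     item  qty
1    lamp   13
4    lamp    3
5    desk    4
6     fan    8
8    lamp   17
9     fan    2
10  chair    6
take 5 rows with largest qty:
     item  qty
8    lamp   17
1    lamp   13
6     fan    8
10  chair    6
5    desk    4
group by item, min of qty:
item
chair     6
desk      4
fan       8
lamp     13
Name: qty, dtype: int64
Hence 31.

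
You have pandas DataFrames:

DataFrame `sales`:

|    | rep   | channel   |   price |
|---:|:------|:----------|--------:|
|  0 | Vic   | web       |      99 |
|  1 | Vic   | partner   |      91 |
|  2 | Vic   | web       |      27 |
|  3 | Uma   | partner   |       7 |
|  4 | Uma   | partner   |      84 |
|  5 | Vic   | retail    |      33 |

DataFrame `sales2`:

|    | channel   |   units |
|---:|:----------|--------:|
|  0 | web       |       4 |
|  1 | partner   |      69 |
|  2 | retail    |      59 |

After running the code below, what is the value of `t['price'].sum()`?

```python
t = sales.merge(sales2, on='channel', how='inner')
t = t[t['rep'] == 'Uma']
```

merge on 'channel' (how='inner') → 6 rows:
   rep  channel  price  units
0  Vic      web     99      4
1  Vic  partner     91     69
2  Vic      web     27      4
3  Uma  partner      7     69
4  Uma  partner     84     69
5  Vic   retail     33     59
filter rows where rep == 'Uma':
   rep  channel  price  units
3  Uma  partner      7     69
4  Uma  partner     84     69
Then the sum of column 'price': 91

91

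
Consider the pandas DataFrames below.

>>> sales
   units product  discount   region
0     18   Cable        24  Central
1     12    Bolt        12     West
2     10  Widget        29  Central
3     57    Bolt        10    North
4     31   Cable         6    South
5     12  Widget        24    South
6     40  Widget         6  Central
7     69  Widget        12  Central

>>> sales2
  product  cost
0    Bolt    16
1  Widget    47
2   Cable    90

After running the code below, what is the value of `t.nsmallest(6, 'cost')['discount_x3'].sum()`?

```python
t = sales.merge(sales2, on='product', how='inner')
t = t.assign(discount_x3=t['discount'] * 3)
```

279

merge on 'product' (how='inner') → 8 rows:
   units product  discount   region  cost
0     18   Cable        24  Central    90
1     12    Bolt        12     West    16
2     10  Widget        29  Central    47
3     57    Bolt        10    North    16
4     31   Cable         6    South    90
5     12  Widget        24    South    47
6     40  Widget         6  Central    47
7     69  Widget        12  Central    47
add column discount_x3 = t['discount'] * 3:
   units product  discount   region  cost  discount_x3
0     18   Cable        24  Central    90           72
1     12    Bolt        12     West    16           36
2     10  Widget        29  Central    47           87
3     57    Bolt        10    North    16           30
4     31   Cable         6    South    90           18
5     12  Widget        24    South    47           72
6     40  Widget         6  Central    47           18
7     69  Widget        12  Central    47           36
take 6 rows with smallest cost:
   units product  discount   region  cost  discount_x3
1     12    Bolt        12     West    16           36
3     57    Bolt        10    North    16           30
2     10  Widget        29  Central    47           87
5     12  Widget        24    South    47           72
6     40  Widget         6  Central    47           18
7     69  Widget        12  Central    47           36
Then the sum of column 'discount_x3': 279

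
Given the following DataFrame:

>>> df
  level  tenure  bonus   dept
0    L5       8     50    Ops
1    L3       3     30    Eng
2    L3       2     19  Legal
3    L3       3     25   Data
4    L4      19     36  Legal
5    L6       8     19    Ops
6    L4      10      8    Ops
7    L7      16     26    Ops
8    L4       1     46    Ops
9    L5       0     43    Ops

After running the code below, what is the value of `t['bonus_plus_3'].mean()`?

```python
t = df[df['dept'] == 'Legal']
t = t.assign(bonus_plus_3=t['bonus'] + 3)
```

filter rows where dept == 'Legal':
  level  tenure  bonus   dept
2    L3       2     19  Legal
4    L4      19     36  Legal
add column bonus_plus_3 = t['bonus'] + 3:
  level  tenure  bonus   dept  bonus_plus_3
2    L3       2     19  Legal            22
4    L4      19     36  Legal            39
Hence 30.5.

30.5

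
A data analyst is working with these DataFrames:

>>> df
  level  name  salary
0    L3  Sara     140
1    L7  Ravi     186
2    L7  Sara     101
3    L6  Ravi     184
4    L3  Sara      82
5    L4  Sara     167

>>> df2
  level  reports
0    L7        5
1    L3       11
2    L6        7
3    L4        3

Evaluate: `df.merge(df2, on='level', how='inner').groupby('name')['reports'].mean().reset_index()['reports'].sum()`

13.5

merge on 'level' (how='inner') → 6 rows:
  level  name  salary  reports
0    L3  Sara     140       11
1    L7  Ravi     186        5
2    L7  Sara     101        5
3    L6  Ravi     184        7
4    L3  Sara      82       11
5    L4  Sara     167        3
group by name, mean of reports:
name
Ravi    6.0
Sara    7.5
Name: reports, dtype: float64
reset_index():
   name  reports
0  Ravi      6.0
1  Sara      7.5
Reading off the sum of column 'reports', we get 13.5.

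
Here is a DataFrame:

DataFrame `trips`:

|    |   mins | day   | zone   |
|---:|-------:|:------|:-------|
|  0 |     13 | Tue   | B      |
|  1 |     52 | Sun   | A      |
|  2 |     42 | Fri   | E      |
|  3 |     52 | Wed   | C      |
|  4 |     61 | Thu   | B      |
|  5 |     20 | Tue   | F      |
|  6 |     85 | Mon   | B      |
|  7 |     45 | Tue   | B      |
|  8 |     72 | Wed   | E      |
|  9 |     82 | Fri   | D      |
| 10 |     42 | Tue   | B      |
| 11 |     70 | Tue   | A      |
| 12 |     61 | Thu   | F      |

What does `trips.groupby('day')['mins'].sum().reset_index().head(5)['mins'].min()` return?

52

group by day, sum of mins:
day
Fri    124
Mon     85
Sun     52
Thu    122
Tue    190
Wed    124
Name: mins, dtype: int64
reset_index():
   day  mins
0  Fri   124
1  Mon    85
2  Sun    52
3  Thu   122
4  Tue   190
5  Wed   124
take first 5 rows:
   day  mins
0  Fri   124
1  Mon    85
2  Sun    52
3  Thu   122
4  Tue   190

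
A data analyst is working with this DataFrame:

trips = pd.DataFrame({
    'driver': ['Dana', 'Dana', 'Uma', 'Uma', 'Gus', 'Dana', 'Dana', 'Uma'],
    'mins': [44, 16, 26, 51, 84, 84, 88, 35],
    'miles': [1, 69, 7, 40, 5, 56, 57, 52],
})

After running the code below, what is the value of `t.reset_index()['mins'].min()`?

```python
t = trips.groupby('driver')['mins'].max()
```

51

group by driver, max of mins:
driver
Dana    88
Gus     84
Uma     51
Name: mins, dtype: int64
reset_index():
  driver  mins
0   Dana    88
1    Gus    84
2    Uma    51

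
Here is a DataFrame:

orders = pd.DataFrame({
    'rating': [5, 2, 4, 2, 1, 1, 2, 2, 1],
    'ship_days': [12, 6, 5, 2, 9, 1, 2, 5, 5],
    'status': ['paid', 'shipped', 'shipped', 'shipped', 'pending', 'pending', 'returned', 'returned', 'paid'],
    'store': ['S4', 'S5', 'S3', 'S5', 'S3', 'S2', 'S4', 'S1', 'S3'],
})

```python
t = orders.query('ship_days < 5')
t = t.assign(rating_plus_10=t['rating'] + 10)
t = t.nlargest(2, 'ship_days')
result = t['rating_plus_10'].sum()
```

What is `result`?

24

filter rows where ship_days < 5:
   rating  ship_days    status store
3       2          2   shipped    S5
5       1          1   pending    S2
6       2          2  returned    S4
add column rating_plus_10 = t['rating'] + 10:
   rating  ship_days    status store  rating_plus_10
3       2          2   shipped    S5              12
5       1          1   pending    S2              11
6       2          2  returned    S4              12
take 2 rows with largest ship_days:
   rating  ship_days    status store  rating_plus_10
3       2          2   shipped    S5              12
6       2          2  returned    S4              12
Hence 24.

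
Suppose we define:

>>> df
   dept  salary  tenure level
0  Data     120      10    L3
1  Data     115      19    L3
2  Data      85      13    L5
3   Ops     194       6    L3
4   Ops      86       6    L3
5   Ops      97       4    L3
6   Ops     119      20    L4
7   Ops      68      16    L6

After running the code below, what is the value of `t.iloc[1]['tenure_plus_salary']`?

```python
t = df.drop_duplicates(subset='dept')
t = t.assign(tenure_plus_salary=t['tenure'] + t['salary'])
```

drop duplicate dept (keep=first):
   dept  salary  tenure level
0  Data     120      10    L3
3   Ops     194       6    L3
add column tenure_plus_salary = t['tenure'] + t['salary']:
   dept  salary  tenure level  tenure_plus_salary
0  Data     120      10    L3                 130
3   Ops     194       6    L3                 200
Finally, value at position 1, column 'tenure_plus_salary' = 200.

200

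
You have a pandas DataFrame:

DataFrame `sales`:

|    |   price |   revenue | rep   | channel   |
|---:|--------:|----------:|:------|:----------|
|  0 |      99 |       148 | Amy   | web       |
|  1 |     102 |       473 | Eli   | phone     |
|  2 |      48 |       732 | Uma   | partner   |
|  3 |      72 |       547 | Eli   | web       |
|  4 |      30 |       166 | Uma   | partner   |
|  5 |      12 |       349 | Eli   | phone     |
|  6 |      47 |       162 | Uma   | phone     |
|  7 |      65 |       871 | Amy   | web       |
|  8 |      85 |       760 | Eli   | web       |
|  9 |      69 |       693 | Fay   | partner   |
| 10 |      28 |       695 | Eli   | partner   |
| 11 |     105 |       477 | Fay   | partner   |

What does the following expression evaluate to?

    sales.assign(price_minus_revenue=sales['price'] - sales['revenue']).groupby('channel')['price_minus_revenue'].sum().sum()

add column price_minus_revenue = sales['price'] - sales['revenue']:
    price  revenue  rep  channel  price_minus_revenue
0      99      148  Amy      web                  -49
1     102      473  Eli    phone                 -371
2      48      732  Uma  partner                 -684
3      72      547  Eli      web                 -475
4      30      166  Uma  partner                 -136
5      12      349  Eli    phone                 -337
6      47      162  Uma    phone                 -115
7      65      871  Amy      web                 -806
8      85      760  Eli      web                 -675
9      69      693  Fay  partner                 -624
10     28      695  Eli  partner                 -667
11    105      477  Fay  partner                 -372
group by channel, sum of price_minus_revenue:
channel
partner   -2483
phone      -823
web       -2005
Name: price_minus_revenue, dtype: int64
Taking the sum of the resulting series gives -5311.

-5311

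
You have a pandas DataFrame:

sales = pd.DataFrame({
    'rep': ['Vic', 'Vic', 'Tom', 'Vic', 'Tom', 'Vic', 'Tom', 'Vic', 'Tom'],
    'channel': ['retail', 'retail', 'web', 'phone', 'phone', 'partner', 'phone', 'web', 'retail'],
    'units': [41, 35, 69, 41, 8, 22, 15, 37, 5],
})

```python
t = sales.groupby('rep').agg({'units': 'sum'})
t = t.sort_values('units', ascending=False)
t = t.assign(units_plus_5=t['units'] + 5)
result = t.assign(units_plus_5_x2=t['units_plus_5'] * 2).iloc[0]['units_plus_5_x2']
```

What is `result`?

group by rep, sum of units:
     units
rep       
Tom     97
Vic    176
sort by units descending:
     units
rep       
Vic    176
Tom     97
add column units_plus_5 = t['units'] + 5:
     units  units_plus_5
rep                     
Vic    176           181
Tom     97           102
add column units_plus_5_x2 = t['units_plus_5'] * 2:
     units  units_plus_5  units_plus_5_x2
rep                                      
Vic    176           181              362
Tom     97           102              204
Finally, value at position 0, column 'units_plus_5_x2' = 362.

362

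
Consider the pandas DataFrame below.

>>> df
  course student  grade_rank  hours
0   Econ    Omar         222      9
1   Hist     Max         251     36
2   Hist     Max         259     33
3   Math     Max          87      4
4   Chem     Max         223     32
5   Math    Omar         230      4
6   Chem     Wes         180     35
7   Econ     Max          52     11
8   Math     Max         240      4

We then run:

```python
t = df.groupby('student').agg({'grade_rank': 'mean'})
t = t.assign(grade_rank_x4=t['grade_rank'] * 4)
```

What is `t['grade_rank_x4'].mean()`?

group by student, mean of grade_rank:
         grade_rank
student            
Max      185.333333
Omar     226.000000
Wes      180.000000
add column grade_rank_x4 = t['grade_rank'] * 4:
         grade_rank  grade_rank_x4
student                           
Max      185.333333     741.333333
Omar     226.000000     904.000000
Wes      180.000000     720.000000
mean of column 'grade_rank_x4' → 788.444444444

788.444444444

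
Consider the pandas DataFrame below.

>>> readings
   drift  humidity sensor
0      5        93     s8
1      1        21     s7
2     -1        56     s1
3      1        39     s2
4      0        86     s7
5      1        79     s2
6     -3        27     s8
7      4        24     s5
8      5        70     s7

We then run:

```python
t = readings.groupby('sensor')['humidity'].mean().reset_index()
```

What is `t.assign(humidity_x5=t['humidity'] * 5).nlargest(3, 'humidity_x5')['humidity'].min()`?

group by sensor, mean of humidity:
sensor
s1    56.0
s2    59.0
s5    24.0
s7    59.0
s8    60.0
Name: humidity, dtype: float64
reset_index():
  sensor  humidity
0     s1      56.0
1     s2      59.0
2     s5      24.0
3     s7      59.0
4     s8      60.0
add column humidity_x5 = t['humidity'] * 5:
  sensor  humidity  humidity_x5
0     s1      56.0        280.0
1     s2      59.0        295.0
2     s5      24.0        120.0
3     s7      59.0        295.0
4     s8      60.0        300.0
take 3 rows with largest humidity_x5:
  sensor  humidity  humidity_x5
4     s8      60.0        300.0
1     s2      59.0        295.0
3     s7      59.0        295.0

59.0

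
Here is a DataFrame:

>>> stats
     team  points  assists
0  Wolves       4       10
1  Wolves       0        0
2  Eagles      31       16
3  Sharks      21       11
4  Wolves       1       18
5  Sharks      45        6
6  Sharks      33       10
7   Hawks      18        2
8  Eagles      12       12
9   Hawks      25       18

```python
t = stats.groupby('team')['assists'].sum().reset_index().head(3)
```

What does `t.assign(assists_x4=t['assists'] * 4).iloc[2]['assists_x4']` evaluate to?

108

group by team, sum of assists:
team
Eagles    28
Hawks     20
Sharks    27
Wolves    28
Name: assists, dtype: int64
reset_index():
     team  assists
0  Eagles       28
1   Hawks       20
2  Sharks       27
3  Wolves       28
take first 3 rows:
     team  assists
0  Eagles       28
1   Hawks       20
2  Sharks       27
add column assists_x4 = t['assists'] * 4:
     team  assists  assists_x4
0  Eagles       28         112
1   Hawks       20          80
2  Sharks       27         108
Hence 108.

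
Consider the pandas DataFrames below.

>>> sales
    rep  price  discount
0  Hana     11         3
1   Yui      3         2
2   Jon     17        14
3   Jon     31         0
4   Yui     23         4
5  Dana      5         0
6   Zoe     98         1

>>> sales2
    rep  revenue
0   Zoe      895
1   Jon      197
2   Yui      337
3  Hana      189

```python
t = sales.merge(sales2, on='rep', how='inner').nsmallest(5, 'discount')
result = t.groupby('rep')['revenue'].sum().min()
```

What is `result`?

merge on 'rep' (how='inner') → 6 rows:
    rep  price  discount  revenue
0  Hana     11         3      189
1   Yui      3         2      337
2   Jon     17        14      197
3   Jon     31         0      197
4   Yui     23         4      337
5   Zoe     98         1      895
take 5 rows with smallest discount:
    rep  price  discount  revenue
3   Jon     31         0      197
5   Zoe     98         1      895
1   Yui      3         2      337
0  Hana     11         3      189
4   Yui     23         4      337
group by rep, sum of revenue:
rep
Hana    189
Jon     197
Yui     674
Zoe     895
Name: revenue, dtype: int64

189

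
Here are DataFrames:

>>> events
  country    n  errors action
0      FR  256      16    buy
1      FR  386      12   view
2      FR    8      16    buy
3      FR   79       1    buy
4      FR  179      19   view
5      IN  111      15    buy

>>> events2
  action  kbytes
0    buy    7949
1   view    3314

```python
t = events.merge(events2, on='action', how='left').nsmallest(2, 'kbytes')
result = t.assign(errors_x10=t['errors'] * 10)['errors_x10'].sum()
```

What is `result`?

310

merge on 'action' (how='left') → 6 rows:
  country    n  errors action  kbytes
0      FR  256      16    buy    7949
1      FR  386      12   view    3314
2      FR    8      16    buy    7949
3      FR   79       1    buy    7949
4      FR  179      19   view    3314
5      IN  111      15    buy    7949
take 2 rows with smallest kbytes:
  country    n  errors action  kbytes
1      FR  386      12   view    3314
4      FR  179      19   view    3314
add column errors_x10 = t['errors'] * 10:
  country    n  errors action  kbytes  errors_x10
1      FR  386      12   view    3314         120
4      FR  179      19   view    3314         190
Then the sum of column 'errors_x10': 310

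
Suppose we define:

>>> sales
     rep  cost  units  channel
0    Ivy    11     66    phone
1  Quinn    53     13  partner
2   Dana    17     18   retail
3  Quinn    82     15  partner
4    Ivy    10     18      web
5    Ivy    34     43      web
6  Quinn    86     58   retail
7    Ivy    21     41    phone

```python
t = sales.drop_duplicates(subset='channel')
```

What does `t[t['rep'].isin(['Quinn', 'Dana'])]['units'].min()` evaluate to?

drop duplicate channel (keep=first):
     rep  cost  units  channel
0    Ivy    11     66    phone
1  Quinn    53     13  partner
2   Dana    17     18   retail
4    Ivy    10     18      web
filter rows where rep in ['Quinn', 'Dana']:
     rep  cost  units  channel
1  Quinn    53     13  partner
2   Dana    17     18   retail

13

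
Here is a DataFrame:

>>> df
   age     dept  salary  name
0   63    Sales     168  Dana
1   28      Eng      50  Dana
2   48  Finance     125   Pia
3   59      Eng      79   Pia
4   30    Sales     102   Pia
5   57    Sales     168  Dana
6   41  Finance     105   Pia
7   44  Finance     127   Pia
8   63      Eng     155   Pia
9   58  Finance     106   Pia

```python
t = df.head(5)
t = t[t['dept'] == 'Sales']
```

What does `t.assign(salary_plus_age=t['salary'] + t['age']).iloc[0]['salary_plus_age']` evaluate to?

231

take first 5 rows:
   age     dept  salary  name
0   63    Sales     168  Dana
1   28      Eng      50  Dana
2   48  Finance     125   Pia
3   59      Eng      79   Pia
4   30    Sales     102   Pia
filter rows where dept == 'Sales':
   age   dept  salary  name
0   63  Sales     168  Dana
4   30  Sales     102   Pia
add column salary_plus_age = t['salary'] + t['age']:
   age   dept  salary  name  salary_plus_age
0   63  Sales     168  Dana              231
4   30  Sales     102   Pia              132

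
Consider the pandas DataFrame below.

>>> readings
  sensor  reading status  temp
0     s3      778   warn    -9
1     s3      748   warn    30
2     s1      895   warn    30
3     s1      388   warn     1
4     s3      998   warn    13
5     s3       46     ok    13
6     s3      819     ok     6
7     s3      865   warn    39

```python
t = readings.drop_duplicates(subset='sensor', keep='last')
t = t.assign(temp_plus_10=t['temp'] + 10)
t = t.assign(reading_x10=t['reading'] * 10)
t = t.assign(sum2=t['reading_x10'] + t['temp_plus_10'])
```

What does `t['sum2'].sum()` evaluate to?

12590

drop duplicate sensor (keep=last):
  sensor  reading status  temp
3     s1      388   warn     1
7     s3      865   warn    39
add column temp_plus_10 = t['temp'] + 10:
  sensor  reading status  temp  temp_plus_10
3     s1      388   warn     1            11
7     s3      865   warn    39            49
add column reading_x10 = t['reading'] * 10:
  sensor  reading status  temp  temp_plus_10  reading_x10
3     s1      388   warn     1            11         3880
7     s3      865   warn    39            49         8650
add column sum2 = t['reading_x10'] + t['temp_plus_10']:
  sensor  reading status  temp  temp_plus_10  reading_x10  sum2
3     s1      388   warn     1            11         3880  3891
7     s3      865   warn    39            49         8650  8699
Then the sum of column 'sum2': 12590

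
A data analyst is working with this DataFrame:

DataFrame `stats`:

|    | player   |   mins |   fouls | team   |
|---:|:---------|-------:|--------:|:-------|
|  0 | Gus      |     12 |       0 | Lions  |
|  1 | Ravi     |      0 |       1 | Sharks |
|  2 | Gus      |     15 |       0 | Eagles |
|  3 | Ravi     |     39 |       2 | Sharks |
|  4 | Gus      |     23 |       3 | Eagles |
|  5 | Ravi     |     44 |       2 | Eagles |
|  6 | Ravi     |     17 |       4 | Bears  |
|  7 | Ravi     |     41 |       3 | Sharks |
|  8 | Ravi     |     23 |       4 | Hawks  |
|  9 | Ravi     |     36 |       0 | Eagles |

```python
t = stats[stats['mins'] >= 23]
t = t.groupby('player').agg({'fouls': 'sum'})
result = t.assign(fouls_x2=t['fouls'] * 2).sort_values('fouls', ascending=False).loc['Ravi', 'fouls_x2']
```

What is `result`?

22

filter rows where mins >= 23:
  player  mins  fouls    team
3   Ravi    39      2  Sharks
4    Gus    23      3  Eagles
5   Ravi    44      2  Eagles
7   Ravi    41      3  Sharks
8   Ravi    23      4   Hawks
9   Ravi    36      0  Eagles
group by player, sum of fouls:
        fouls
player       
Gus         3
Ravi       11
add column fouls_x2 = t['fouls'] * 2:
        fouls  fouls_x2
player                 
Gus         3         6
Ravi       11        22
sort by fouls descending:
        fouls  fouls_x2
player                 
Ravi       11        22
Gus         3         6
Hence 22.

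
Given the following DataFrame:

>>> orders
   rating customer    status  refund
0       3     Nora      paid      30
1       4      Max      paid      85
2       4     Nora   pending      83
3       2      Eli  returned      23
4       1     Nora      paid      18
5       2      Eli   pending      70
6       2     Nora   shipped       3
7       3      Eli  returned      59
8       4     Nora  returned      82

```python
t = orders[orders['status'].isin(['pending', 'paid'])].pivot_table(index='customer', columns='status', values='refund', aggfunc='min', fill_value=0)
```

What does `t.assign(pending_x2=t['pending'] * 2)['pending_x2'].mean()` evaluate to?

102.0

filter rows where status in ['pending', 'paid']:
   rating customer   status  refund
0       3     Nora     paid      30
1       4      Max     paid      85
2       4     Nora  pending      83
4       1     Nora     paid      18
5       2      Eli  pending      70
pivot: rows=customer, cols=status, min(refund):
status    paid  pending
customer               
Eli          0       70
Max         85        0
Nora        18       83
add column pending_x2 = t['pending'] * 2:
status    paid  pending  pending_x2
customer                           
Eli          0       70         140
Max         85        0           0
Nora        18       83         166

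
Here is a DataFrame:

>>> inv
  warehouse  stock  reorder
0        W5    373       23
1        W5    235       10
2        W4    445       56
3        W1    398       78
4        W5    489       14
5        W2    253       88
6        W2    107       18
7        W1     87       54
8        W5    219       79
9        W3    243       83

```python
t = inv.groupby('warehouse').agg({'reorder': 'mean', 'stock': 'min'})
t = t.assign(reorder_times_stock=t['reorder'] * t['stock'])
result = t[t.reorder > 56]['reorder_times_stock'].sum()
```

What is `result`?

25911.0

group by warehouse: mean(reorder), min(stock):
           reorder  stock
warehouse                
W1            66.0     87
W2            53.0    107
W3            83.0    243
W4            56.0    445
W5            31.5    219
add column reorder_times_stock = t['reorder'] * t['stock']:
           reorder  stock  reorder_times_stock
warehouse                                     
W1            66.0     87               5742.0
W2            53.0    107               5671.0
W3            83.0    243              20169.0
W4            56.0    445              24920.0
W5            31.5    219               6898.5
filter rows where reorder > 56:
           reorder  stock  reorder_times_stock
warehouse                                     
W1            66.0     87               5742.0
W3            83.0    243              20169.0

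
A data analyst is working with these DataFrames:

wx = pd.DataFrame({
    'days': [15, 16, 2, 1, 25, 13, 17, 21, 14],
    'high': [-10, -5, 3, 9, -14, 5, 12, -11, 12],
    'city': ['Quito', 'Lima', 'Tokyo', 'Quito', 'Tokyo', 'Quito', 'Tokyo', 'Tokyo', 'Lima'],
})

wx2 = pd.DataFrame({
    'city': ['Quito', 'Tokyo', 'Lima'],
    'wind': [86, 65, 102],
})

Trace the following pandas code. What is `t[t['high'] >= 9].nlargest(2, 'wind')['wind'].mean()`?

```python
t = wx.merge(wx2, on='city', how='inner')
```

merge on 'city' (how='inner') → 9 rows:
   days  high   city  wind
0    15   -10  Quito    86
1    16    -5   Lima   102
2     2     3  Tokyo    65
3     1     9  Quito    86
4    25   -14  Tokyo    65
5    13     5  Quito    86
6    17    12  Tokyo    65
7    21   -11  Tokyo    65
8    14    12   Lima   102
filter rows where high >= 9:
   days  high   city  wind
3     1     9  Quito    86
6    17    12  Tokyo    65
8    14    12   Lima   102
take 2 rows with largest wind:
   days  high   city  wind
8    14    12   Lima   102
3     1     9  Quito    86
Then the mean of column 'wind': 94.0

94.0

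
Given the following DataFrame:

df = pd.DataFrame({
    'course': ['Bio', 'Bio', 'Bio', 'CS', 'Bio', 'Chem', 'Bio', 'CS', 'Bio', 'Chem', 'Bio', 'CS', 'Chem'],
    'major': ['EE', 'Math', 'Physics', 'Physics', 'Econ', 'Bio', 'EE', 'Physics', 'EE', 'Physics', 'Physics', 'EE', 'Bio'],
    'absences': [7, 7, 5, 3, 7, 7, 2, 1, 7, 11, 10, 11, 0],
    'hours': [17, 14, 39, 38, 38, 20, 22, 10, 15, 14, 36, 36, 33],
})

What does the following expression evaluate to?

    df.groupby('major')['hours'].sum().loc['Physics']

group by major, sum of hours:
major
Bio         53
EE          90
Econ        38
Math        14
Physics    137
Name: hours, dtype: int64

137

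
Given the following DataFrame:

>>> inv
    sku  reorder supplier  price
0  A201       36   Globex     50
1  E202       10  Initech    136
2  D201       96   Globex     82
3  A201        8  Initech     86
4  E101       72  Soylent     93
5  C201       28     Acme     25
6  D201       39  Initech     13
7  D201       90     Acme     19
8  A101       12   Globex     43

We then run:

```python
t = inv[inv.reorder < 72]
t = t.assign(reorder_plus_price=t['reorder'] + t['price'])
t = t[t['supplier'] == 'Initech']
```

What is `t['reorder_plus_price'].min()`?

52

filter rows where reorder < 72:
    sku  reorder supplier  price
0  A201       36   Globex     50
1  E202       10  Initech    136
3  A201        8  Initech     86
5  C201       28     Acme     25
6  D201       39  Initech     13
8  A101       12   Globex     43
add column reorder_plus_price = t['reorder'] + t['price']:
    sku  reorder supplier  price  reorder_plus_price
0  A201       36   Globex     50                  86
1  E202       10  Initech    136                 146
3  A201        8  Initech     86                  94
5  C201       28     Acme     25                  53
6  D201       39  Initech     13                  52
8  A101       12   Globex     43                  55
filter rows where supplier == 'Initech':
    sku  reorder supplier  price  reorder_plus_price
1  E202       10  Initech    136                 146
3  A201        8  Initech     86                  94
6  D201       39  Initech     13                  52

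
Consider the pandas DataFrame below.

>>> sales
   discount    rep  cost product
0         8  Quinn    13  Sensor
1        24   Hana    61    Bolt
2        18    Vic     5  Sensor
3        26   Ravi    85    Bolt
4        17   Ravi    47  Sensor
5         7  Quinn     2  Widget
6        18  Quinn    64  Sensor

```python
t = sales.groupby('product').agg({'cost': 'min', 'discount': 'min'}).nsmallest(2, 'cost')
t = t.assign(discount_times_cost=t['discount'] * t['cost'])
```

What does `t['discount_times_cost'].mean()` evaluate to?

group by product: min(cost), min(discount):
         cost  discount
product                
Bolt       61        24
Sensor      5         8
Widget      2         7
take 2 rows with smallest cost:
         cost  discount
product                
Widget      2         7
Sensor      5         8
add column discount_times_cost = t['discount'] * t['cost']:
         cost  discount  discount_times_cost
product                                     
Widget      2         7                   14
Sensor      5         8                   40
Taking the mean of column 'discount_times_cost' gives 27.0.

27.0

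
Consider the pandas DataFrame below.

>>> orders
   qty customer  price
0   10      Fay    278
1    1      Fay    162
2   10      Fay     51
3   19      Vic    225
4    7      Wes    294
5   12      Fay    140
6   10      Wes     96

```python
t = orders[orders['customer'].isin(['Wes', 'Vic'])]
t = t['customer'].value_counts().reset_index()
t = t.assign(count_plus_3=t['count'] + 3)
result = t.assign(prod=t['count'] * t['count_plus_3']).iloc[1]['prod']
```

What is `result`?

filter rows where customer in ['Wes', 'Vic']:
   qty customer  price
3   19      Vic    225
4    7      Wes    294
6   10      Wes     96
value_counts of customer:
customer
Wes    2
Vic    1
Name: count, dtype: int64
reset_index():
  customer  count
0      Wes      2
1      Vic      1
add column count_plus_3 = t['count'] + 3:
  customer  count  count_plus_3
0      Wes      2             5
1      Vic      1             4
add column prod = t['count'] * t['count_plus_3']:
  customer  count  count_plus_3  prod
0      Wes      2             5    10
1      Vic      1             4     4

4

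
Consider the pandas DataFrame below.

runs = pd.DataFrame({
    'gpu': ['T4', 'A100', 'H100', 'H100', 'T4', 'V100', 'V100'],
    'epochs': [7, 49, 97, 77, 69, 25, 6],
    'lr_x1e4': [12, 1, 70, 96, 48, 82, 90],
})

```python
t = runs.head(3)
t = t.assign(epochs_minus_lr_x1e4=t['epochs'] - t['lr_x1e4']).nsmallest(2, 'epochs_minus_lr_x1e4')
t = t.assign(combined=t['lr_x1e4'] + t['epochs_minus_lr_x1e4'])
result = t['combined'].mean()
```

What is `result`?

take first 3 rows:
    gpu  epochs  lr_x1e4
0    T4       7       12
1  A100      49        1
2  H100      97       70
add column epochs_minus_lr_x1e4 = t['epochs'] - t['lr_x1e4']:
    gpu  epochs  lr_x1e4  epochs_minus_lr_x1e4
0    T4       7       12                    -5
1  A100      49        1                    48
2  H100      97       70                    27
take 2 rows with smallest epochs_minus_lr_x1e4:
    gpu  epochs  lr_x1e4  epochs_minus_lr_x1e4
0    T4       7       12                    -5
2  H100      97       70                    27
add column combined = t['lr_x1e4'] + t['epochs_minus_lr_x1e4']:
    gpu  epochs  lr_x1e4  epochs_minus_lr_x1e4  combined
0    T4       7       12                    -5         7
2  H100      97       70                    27        97
Then the mean of column 'combined': 52.0

52.0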